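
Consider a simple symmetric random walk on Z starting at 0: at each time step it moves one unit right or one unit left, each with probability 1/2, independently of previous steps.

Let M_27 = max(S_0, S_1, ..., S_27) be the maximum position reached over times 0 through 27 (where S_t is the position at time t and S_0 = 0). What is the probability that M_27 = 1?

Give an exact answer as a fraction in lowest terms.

Answer: 5014575/33554432

Derivation:
Let M_27 = max(S_0,...,S_27). Use the reflection principle: for j ≥ 1, #{paths with M_27 ≥ j} = #{S_27 ≥ j} + #{S_27 ≥ j+1}.
By reflection, #{M_27 ≥ 1} = #{S_27 ≥ 1} + #{S_27 ≥ 2} = 67108864 + 47050564 = 114159428.
#{M_27 ≥ 2} = #{S_27 ≥ 2} + #{S_27 ≥ 3} = 47050564 + 47050564 = 94101128.
#{M_27 = 1} = 114159428 - 94101128 = 20058300.
P(M_27 = 1) = 20058300/134217728 = 5014575/33554432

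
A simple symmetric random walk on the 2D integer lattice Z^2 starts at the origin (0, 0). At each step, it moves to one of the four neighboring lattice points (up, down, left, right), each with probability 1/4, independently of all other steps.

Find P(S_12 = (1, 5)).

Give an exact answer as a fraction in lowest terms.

Let h be the number of horizontal steps (so 12-h are vertical). To end at (1,5) need (h+1)/2 right-steps and ((12-h)+5)/2 up-steps.
Sum over h with 1 ≤ h ≤ 7, h ≡ 1 (mod 2), 12-h ≡ 1 (mod 2):
h=1: C(12,1)·C(1,1)·C(11,8) = 12·1·165 = 1980
h=3: C(12,3)·C(3,2)·C(9,7) = 220·3·36 = 23760
h=5: C(12,5)·C(5,3)·C(7,6) = 792·10·7 = 55440
h=7: C(12,7)·C(7,4)·C(5,5) = 792·35·1 = 27720
Total favorable: 108900
Total paths: 4^12 = 16777216
P = 108900/16777216 = 27225/4194304

Answer: 27225/4194304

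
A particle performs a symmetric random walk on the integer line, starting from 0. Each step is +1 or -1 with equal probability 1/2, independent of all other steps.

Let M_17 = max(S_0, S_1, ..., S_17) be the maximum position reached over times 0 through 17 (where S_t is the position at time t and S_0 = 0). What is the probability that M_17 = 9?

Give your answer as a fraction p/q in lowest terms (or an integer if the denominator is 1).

Answer: 595/32768

Derivation:
Let M_17 = max(S_0,...,S_17). Use the reflection principle: for j ≥ 1, #{paths with M_17 ≥ j} = #{S_17 ≥ j} + #{S_17 ≥ j+1}.
By reflection, #{M_17 ≥ 9} = #{S_17 ≥ 9} + #{S_17 ≥ 10} = 3214 + 834 = 4048.
#{M_17 ≥ 10} = #{S_17 ≥ 10} + #{S_17 ≥ 11} = 834 + 834 = 1668.
#{M_17 = 9} = 4048 - 1668 = 2380.
P(M_17 = 9) = 2380/131072 = 595/32768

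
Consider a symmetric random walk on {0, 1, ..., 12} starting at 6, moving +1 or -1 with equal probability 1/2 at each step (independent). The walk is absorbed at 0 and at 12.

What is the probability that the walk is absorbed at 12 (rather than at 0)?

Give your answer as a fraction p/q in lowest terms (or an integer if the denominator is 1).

Symmetric walk (p = 1/2): the harmonic-function argument gives P(hit 12 before 0 | start at 6) = a/N.
P = 6/12 = 1/2

Answer: 1/2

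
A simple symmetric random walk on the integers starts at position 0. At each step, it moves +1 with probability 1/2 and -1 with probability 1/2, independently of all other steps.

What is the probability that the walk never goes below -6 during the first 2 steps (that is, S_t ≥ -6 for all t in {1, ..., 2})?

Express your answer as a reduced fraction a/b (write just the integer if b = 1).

Let f(t,s) = #length-t paths at position s with S_1..S_t all ≥ -6.
f(t,s) = f(t-1,s-1) + f(t-1,s+1) for s ≥ -6; f(t,s) = 0 for s < -6.
t=0: f(0,0)=1
t=1: f(1,-1)=1 f(1,1)=1
t=2: f(2,-2)=1 f(2,0)=2 f(2,2)=1
Σ_s f(2,s) = 4
P = 4/4 = 1

Answer: 1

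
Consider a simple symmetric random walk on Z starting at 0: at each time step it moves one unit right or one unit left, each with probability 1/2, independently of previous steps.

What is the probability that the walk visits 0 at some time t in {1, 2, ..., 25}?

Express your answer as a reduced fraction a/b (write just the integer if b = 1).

Count via complement. Let g(t,s) = #length-t paths at position s with S_1..S_t all ≠ 0.
g(t,s) = g(t-1,s-1) + g(t-1,s+1) for s ≠ 0; g(t,0) = 0.
t=0: g(0,0)=1
t=1: g(1,-1)=1 g(1,1)=1
t=2: g(2,-2)=1 g(2,2)=1
t=3: g(3,-3)=1 g(3,-1)=1 g(3,1)=1 g(3,3)=1
t=4: g(4,-4)=1 g(4,-2)=2 g(4,2)=2 g(4,4)=1
t=5: g(5,-5)=1 g(5,-3)=3 g(5,-1)=2 g(5,1)=2 g(5,3)=3 g(5,5)=1
t=6: g(6,-6)=1 g(6,-4)=4 g(6,-2)=5 g(6,2)=5 g(6,4)=4 g(6,6)=1
t=7: g(7,-7)=1 g(7,-5)=5 g(7,-3)=9 g(7,-1)=5 g(7,1)=5 g(7,3)=9 g(7,5)=5 g(7,7)=1
t=8: g(8,-8)=1 g(8,-6)=6 g(8,-4)=14 g(8,-2)=14 g(8,2)=14 g(8,4)=14 g(8,6)=6 g(8,8)=1
t=9: g(9,-9)=1 g(9,-7)=7 g(9,-5)=20 g(9,-3)=28 g(9,-1)=14 g(9,1)=14 g(9,3)=28 g(9,5)=20 g(9,7)=7 g(9,9)=1
t=10: g(10,-10)=1 g(10,-8)=8 g(10,-6)=27 g(10,-4)=48 g(10,-2)=42 g(10,2)=42 g(10,4)=48 g(10,6)=27 g(10,8)=8 g(10,10)=1
t=11: g(11,-11)=1 g(11,-9)=9 g(11,-7)=35 g(11,-5)=75 g(11,-3)=90 g(11,-1)=42 g(11,1)=42 g(11,3)=90 g(11,5)=75 g(11,7)=35 g(11,9)=9 g(11,11)=1
t=12: g(12,-12)=1 g(12,-10)=10 g(12,-8)=44 g(12,-6)=110 g(12,-4)=165 g(12,-2)=132 g(12,2)=132 g(12,4)=165 g(12,6)=110 g(12,8)=44 g(12,10)=10 g(12,12)=1
t=13: g(13,-13)=1 g(13,-11)=11 g(13,-9)=54 g(13,-7)=154 g(13,-5)=275 g(13,-3)=297 g(13,-1)=132 g(13,1)=132 g(13,3)=297 g(13,5)=275 g(13,7)=154 g(13,9)=54 g(13,11)=11 g(13,13)=1
t=14: g(14,-14)=1 g(14,-12)=12 g(14,-10)=65 g(14,-8)=208 g(14,-6)=429 g(14,-4)=572 g(14,-2)=429 g(14,2)=429 g(14,4)=572 g(14,6)=429 g(14,8)=208 g(14,10)=65 g(14,12)=12 g(14,14)=1
t=15: g(15,-15)=1 g(15,-13)=13 g(15,-11)=77 g(15,-9)=273 g(15,-7)=637 g(15,-5)=1001 g(15,-3)=1001 g(15,-1)=429 g(15,1)=429 g(15,3)=1001 g(15,5)=1001 g(15,7)=637 g(15,9)=273 g(15,11)=77 g(15,13)=13 g(15,15)=1
t=16: g(16,-16)=1 g(16,-14)=14 g(16,-12)=90 g(16,-10)=350 g(16,-8)=910 g(16,-6)=1638 g(16,-4)=2002 g(16,-2)=1430 g(16,2)=1430 g(16,4)=2002 g(16,6)=1638 g(16,8)=910 g(16,10)=350 g(16,12)=90 g(16,14)=14 g(16,16)=1
t=17: g(17,-17)=1 g(17,-15)=15 g(17,-13)=104 g(17,-11)=440 g(17,-9)=1260 g(17,-7)=2548 g(17,-5)=3640 g(17,-3)=3432 g(17,-1)=1430 g(17,1)=1430 g(17,3)=3432 g(17,5)=3640 g(17,7)=2548 g(17,9)=1260 g(17,11)=440 g(17,13)=104 g(17,15)=15 g(17,17)=1
t=18: g(18,-18)=1 g(18,-16)=16 g(18,-14)=119 g(18,-12)=544 g(18,-10)=1700 g(18,-8)=3808 g(18,-6)=6188 g(18,-4)=7072 g(18,-2)=4862 g(18,2)=4862 g(18,4)=7072 g(18,6)=6188 g(18,8)=3808 g(18,10)=1700 g(18,12)=544 g(18,14)=119 g(18,16)=16 g(18,18)=1
t=19: g(19,-19)=1 g(19,-17)=17 g(19,-15)=135 g(19,-13)=663 g(19,-11)=2244 g(19,-9)=5508 g(19,-7)=9996 g(19,-5)=13260 g(19,-3)=11934 g(19,-1)=4862 g(19,1)=4862 g(19,3)=11934 g(19,5)=13260 g(19,7)=9996 g(19,9)=5508 g(19,11)=2244 g(19,13)=663 g(19,15)=135 g(19,17)=17 g(19,19)=1
t=20: g(20,-20)=1 g(20,-18)=18 g(20,-16)=152 g(20,-14)=798 g(20,-12)=2907 g(20,-10)=7752 g(20,-8)=15504 g(20,-6)=23256 g(20,-4)=25194 g(20,-2)=16796 g(20,2)=16796 g(20,4)=25194 g(20,6)=23256 g(20,8)=15504 g(20,10)=7752 g(20,12)=2907 g(20,14)=798 g(20,16)=152 g(20,18)=18 g(20,20)=1
t=21: g(21,-21)=1 g(21,-19)=19 g(21,-17)=170 g(21,-15)=950 g(21,-13)=3705 g(21,-11)=10659 g(21,-9)=23256 g(21,-7)=38760 g(21,-5)=48450 g(21,-3)=41990 g(21,-1)=16796 g(21,1)=16796 g(21,3)=41990 g(21,5)=48450 g(21,7)=38760 g(21,9)=23256 g(21,11)=10659 g(21,13)=3705 g(21,15)=950 g(21,17)=170 g(21,19)=19 g(21,21)=1
t=22: g(22,-22)=1 g(22,-20)=20 g(22,-18)=189 g(22,-16)=1120 g(22,-14)=4655 g(22,-12)=14364 g(22,-10)=33915 g(22,-8)=62016 g(22,-6)=87210 g(22,-4)=90440 g(22,-2)=58786 g(22,2)=58786 g(22,4)=90440 g(22,6)=87210 g(22,8)=62016 g(22,10)=33915 g(22,12)=14364 g(22,14)=4655 g(22,16)=1120 g(22,18)=189 g(22,20)=20 g(22,22)=1
t=23: g(23,-23)=1 g(23,-21)=21 g(23,-19)=209 g(23,-17)=1309 g(23,-15)=5775 g(23,-13)=19019 g(23,-11)=48279 g(23,-9)=95931 g(23,-7)=149226 g(23,-5)=177650 g(23,-3)=149226 g(23,-1)=58786 g(23,1)=58786 g(23,3)=149226 g(23,5)=177650 g(23,7)=149226 g(23,9)=95931 g(23,11)=48279 g(23,13)=19019 g(23,15)=5775 g(23,17)=1309 g(23,19)=209 g(23,21)=21 g(23,23)=1
t=24: g(24,-24)=1 g(24,-22)=22 g(24,-20)=230 g(24,-18)=1518 g(24,-16)=7084 g(24,-14)=24794 g(24,-12)=67298 g(24,-10)=144210 g(24,-8)=245157 g(24,-6)=326876 g(24,-4)=326876 g(24,-2)=208012 g(24,2)=208012 g(24,4)=326876 g(24,6)=326876 g(24,8)=245157 g(24,10)=144210 g(24,12)=67298 g(24,14)=24794 g(24,16)=7084 g(24,18)=1518 g(24,20)=230 g(24,22)=22 g(24,24)=1
t=25: g(25,-25)=1 g(25,-23)=23 g(25,-21)=252 g(25,-19)=1748 g(25,-17)=8602 g(25,-15)=31878 g(25,-13)=92092 g(25,-11)=211508 g(25,-9)=389367 g(25,-7)=572033 g(25,-5)=653752 g(25,-3)=534888 g(25,-1)=208012 g(25,1)=208012 g(25,3)=534888 g(25,5)=653752 g(25,7)=572033 g(25,9)=389367 g(25,11)=211508 g(25,13)=92092 g(25,15)=31878 g(25,17)=8602 g(25,19)=1748 g(25,21)=252 g(25,23)=23 g(25,25)=1
Paths never hitting 0: Σ_s g(25,s) = 5408312
Paths hitting 0: 2^25 - 5408312 = 28146120
P = 28146120/33554432 = 3518265/4194304

Answer: 3518265/4194304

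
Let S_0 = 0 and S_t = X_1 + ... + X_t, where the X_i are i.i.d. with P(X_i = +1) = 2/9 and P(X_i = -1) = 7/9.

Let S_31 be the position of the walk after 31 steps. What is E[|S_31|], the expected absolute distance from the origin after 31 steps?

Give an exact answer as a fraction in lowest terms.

Answer: 81123809325291666878747531195/4710128697246244834921603689

Derivation:
S_31 takes values m ≡ 1 (mod 2) with |m| ≤ 31; P(S_31=m) = C(31,(31+m)/2) · (2/9)^((31+m)/2) · (7/9)^((31-m)/2).
Distribution: P(S=-31)=157775382034845806615042743/381520424476945831628649898809, P(S=-29)=1397439098022920001447521438/381520424476945831628649898809, P(S=-27)=1996341568604171430639316340/127173474825648610542883299603, P(S=-25)=16541115854148848996725763960/381520424476945831628649898809, P(S=-23)=33082231708297697993451527920/381520424476945831628649898809, P(S=-21)=1890413240474154171054373024/14130386091738734504764811067, P(S=-19)=7021534893189715492487671232/42391158275216203514294433201, P(S=-17)=7164831523662974992334358400/42391158275216203514294433201, P(S=-15)=2047094721046564283524102400/14130386091738734504764811067, P(S=-13)=13452336738305993863158387200/127173474825648610542883299603, P(S=-11)=8455754521220910428270986240/127173474825648610542883299603, P(S=-9)=1537409912949256441503815680/42391158275216203514294433201, P(S=-7)=2196299875641794916434022400/127173474825648610542883299603, P(S=-5)=917136211806463811258163200/127173474825648610542883299603, P(S=-3)=37434131094141380051353600/14130386091738734504764811067, P(S=-1)=36364584491451626335600640/42391158275216203514294433201, P(S=1)=10389881283271893238743040/42391158275216203514294433201, P(S=3)=873099267501839767961600/14130386091738734504764811067, P(S=5)=1746198535003679535923200/127173474825648610542883299603, P(S=7)=341362119624779458150400/127173474825648610542883299603, P(S=9)=19506406835701683322880/42391158275216203514294433201, P(S=11)=8757978579294633328640/127173474825648610542883299603, P(S=13)=1137399815492809523200/127173474825648610542883299603, P(S=15)=14129190254569062400/14130386091738734504764811067, P(S=17)=4036911501305446400/42391158275216203514294433201, P(S=19)=322952920104435712/42391158275216203514294433201, P(S=21)=7097866375921664/14130386091738734504764811067, P(S=23)=10139809108459520/381520424476945831628649898809, P(S=25)=413869759528960/381520424476945831628649898809, P(S=27)=4077534576640/127173474825648610542883299603, P(S=29)=233001975808/381520424476945831628649898809, P(S=31)=2147483648/381520424476945831628649898809
E[|S_31|] = Σ_m |m|·P(S_31=m) = 81123809325291666878747531195/4710128697246244834921603689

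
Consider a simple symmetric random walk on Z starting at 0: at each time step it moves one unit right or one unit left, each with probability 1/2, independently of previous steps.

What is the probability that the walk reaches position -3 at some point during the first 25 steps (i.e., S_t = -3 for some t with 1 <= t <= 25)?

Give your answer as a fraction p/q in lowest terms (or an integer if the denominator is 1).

Count via complement. Let g(t,s) = #length-t paths at position s with S_1..S_t all ≠ -3.
g(t,s) = g(t-1,s-1) + g(t-1,s+1) for s ≠ -3; g(t,-3) = 0.
t=0: g(0,0)=1
t=1: g(1,-1)=1 g(1,1)=1
t=2: g(2,-2)=1 g(2,0)=2 g(2,2)=1
t=3: g(3,-1)=3 g(3,1)=3 g(3,3)=1
t=4: g(4,-2)=3 g(4,0)=6 g(4,2)=4 g(4,4)=1
t=5: g(5,-1)=9 g(5,1)=10 g(5,3)=5 g(5,5)=1
t=6: g(6,-2)=9 g(6,0)=19 g(6,2)=15 g(6,4)=6 g(6,6)=1
t=7: g(7,-1)=28 g(7,1)=34 g(7,3)=21 g(7,5)=7 g(7,7)=1
t=8: g(8,-2)=28 g(8,0)=62 g(8,2)=55 g(8,4)=28 g(8,6)=8 g(8,8)=1
t=9: g(9,-1)=90 g(9,1)=117 g(9,3)=83 g(9,5)=36 g(9,7)=9 g(9,9)=1
t=10: g(10,-2)=90 g(10,0)=207 g(10,2)=200 g(10,4)=119 g(10,6)=45 g(10,8)=10 g(10,10)=1
t=11: g(11,-1)=297 g(11,1)=407 g(11,3)=319 g(11,5)=164 g(11,7)=55 g(11,9)=11 g(11,11)=1
t=12: g(12,-2)=297 g(12,0)=704 g(12,2)=726 g(12,4)=483 g(12,6)=219 g(12,8)=66 g(12,10)=12 g(12,12)=1
t=13: g(13,-1)=1001 g(13,1)=1430 g(13,3)=1209 g(13,5)=702 g(13,7)=285 g(13,9)=78 g(13,11)=13 g(13,13)=1
t=14: g(14,-2)=1001 g(14,0)=2431 g(14,2)=2639 g(14,4)=1911 g(14,6)=987 g(14,8)=363 g(14,10)=91 g(14,12)=14 g(14,14)=1
t=15: g(15,-1)=3432 g(15,1)=5070 g(15,3)=4550 g(15,5)=2898 g(15,7)=1350 g(15,9)=454 g(15,11)=105 g(15,13)=15 g(15,15)=1
t=16: g(16,-2)=3432 g(16,0)=8502 g(16,2)=9620 g(16,4)=7448 g(16,6)=4248 g(16,8)=1804 g(16,10)=559 g(16,12)=120 g(16,14)=16 g(16,16)=1
t=17: g(17,-1)=11934 g(17,1)=18122 g(17,3)=17068 g(17,5)=11696 g(17,7)=6052 g(17,9)=2363 g(17,11)=679 g(17,13)=136 g(17,15)=17 g(17,17)=1
t=18: g(18,-2)=11934 g(18,0)=30056 g(18,2)=35190 g(18,4)=28764 g(18,6)=17748 g(18,8)=8415 g(18,10)=3042 g(18,12)=815 g(18,14)=153 g(18,16)=18 g(18,18)=1
t=19: g(19,-1)=41990 g(19,1)=65246 g(19,3)=63954 g(19,5)=46512 g(19,7)=26163 g(19,9)=11457 g(19,11)=3857 g(19,13)=968 g(19,15)=171 g(19,17)=19 g(19,19)=1
t=20: g(20,-2)=41990 g(20,0)=107236 g(20,2)=129200 g(20,4)=110466 g(20,6)=72675 g(20,8)=37620 g(20,10)=15314 g(20,12)=4825 g(20,14)=1139 g(20,16)=190 g(20,18)=20 g(20,20)=1
t=21: g(21,-1)=149226 g(21,1)=236436 g(21,3)=239666 g(21,5)=183141 g(21,7)=110295 g(21,9)=52934 g(21,11)=20139 g(21,13)=5964 g(21,15)=1329 g(21,17)=210 g(21,19)=21 g(21,21)=1
t=22: g(22,-2)=149226 g(22,0)=385662 g(22,2)=476102 g(22,4)=422807 g(22,6)=293436 g(22,8)=163229 g(22,10)=73073 g(22,12)=26103 g(22,14)=7293 g(22,16)=1539 g(22,18)=231 g(22,20)=22 g(22,22)=1
t=23: g(23,-1)=534888 g(23,1)=861764 g(23,3)=898909 g(23,5)=716243 g(23,7)=456665 g(23,9)=236302 g(23,11)=99176 g(23,13)=33396 g(23,15)=8832 g(23,17)=1770 g(23,19)=253 g(23,21)=23 g(23,23)=1
t=24: g(24,-2)=534888 g(24,0)=1396652 g(24,2)=1760673 g(24,4)=1615152 g(24,6)=1172908 g(24,8)=692967 g(24,10)=335478 g(24,12)=132572 g(24,14)=42228 g(24,16)=10602 g(24,18)=2023 g(24,20)=276 g(24,22)=24 g(24,24)=1
t=25: g(25,-1)=1931540 g(25,1)=3157325 g(25,3)=3375825 g(25,5)=2788060 g(25,7)=1865875 g(25,9)=1028445 g(25,11)=468050 g(25,13)=174800 g(25,15)=52830 g(25,17)=12625 g(25,19)=2299 g(25,21)=300 g(25,23)=25 g(25,25)=1
Paths never hitting -3: Σ_s g(25,s) = 14858000
Paths hitting -3: 2^25 - 14858000 = 18696432
P = 18696432/33554432 = 1168527/2097152

Answer: 1168527/2097152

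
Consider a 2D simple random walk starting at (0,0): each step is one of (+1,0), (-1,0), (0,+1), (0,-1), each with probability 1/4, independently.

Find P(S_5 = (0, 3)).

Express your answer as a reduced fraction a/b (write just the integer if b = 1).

Let h be the number of horizontal steps (so 5-h are vertical). To end at (0,3) need (h+0)/2 right-steps and ((5-h)+3)/2 up-steps.
Sum over h with 0 ≤ h ≤ 2, h ≡ 0 (mod 2), 5-h ≡ 1 (mod 2):
h=0: C(5,0)·C(0,0)·C(5,4) = 1·1·5 = 5
h=2: C(5,2)·C(2,1)·C(3,3) = 10·2·1 = 20
Total favorable: 25
Total paths: 4^5 = 1024
P = 25/1024 = 25/1024

Answer: 25/1024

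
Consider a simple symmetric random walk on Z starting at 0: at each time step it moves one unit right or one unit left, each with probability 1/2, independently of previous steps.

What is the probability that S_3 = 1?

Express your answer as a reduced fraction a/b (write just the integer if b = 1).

Answer: 3/8

Derivation:
To reach position 1 after 3 steps: need 2 steps of +1 and 1 of -1.
Favorable paths: C(3,2) = 3
Total paths: 2^3 = 8
P = 3/8 = 3/8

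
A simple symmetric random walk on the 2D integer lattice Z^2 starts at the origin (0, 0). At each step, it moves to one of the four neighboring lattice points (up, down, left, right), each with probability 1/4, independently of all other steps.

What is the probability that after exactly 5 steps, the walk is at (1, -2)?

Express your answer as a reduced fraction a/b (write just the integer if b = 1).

Answer: 25/512

Derivation:
Let h be the number of horizontal steps (so 5-h are vertical). To end at (1,-2) need (h+1)/2 right-steps and ((5-h)-2)/2 up-steps.
Sum over h with 1 ≤ h ≤ 3, h ≡ 1 (mod 2), 5-h ≡ 0 (mod 2):
h=1: C(5,1)·C(1,1)·C(4,1) = 5·1·4 = 20
h=3: C(5,3)·C(3,2)·C(2,0) = 10·3·1 = 30
Total favorable: 50
Total paths: 4^5 = 1024
P = 50/1024 = 25/512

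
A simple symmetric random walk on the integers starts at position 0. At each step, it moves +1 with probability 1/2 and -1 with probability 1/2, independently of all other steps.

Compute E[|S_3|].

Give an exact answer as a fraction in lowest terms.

S_3 takes values m ≡ 1 (mod 2) with |m| ≤ 3; P(S_3=m) = C(3,(3+m)/2)/2^3.
Total paths: 2^3 = 8
Distribution: P(S=-3)=1/8, P(S=-1)=3/8, P(S=1)=3/8, P(S=3)=1/8
E[|S_3|] = Σ_m |m|·P(S_3=m) = 12/8 = 3/2

Answer: 3/2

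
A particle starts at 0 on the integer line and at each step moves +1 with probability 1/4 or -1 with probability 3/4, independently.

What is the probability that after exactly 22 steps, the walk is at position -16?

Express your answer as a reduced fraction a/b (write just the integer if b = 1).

To reach position -16 after 22 steps: need 3 steps of +1 and 19 steps of -1.
Number of such sequences: C(22,3) = 1540
Each has probability (1/4)^3 · (3/4)^19 = 1162261467/17592186044416
P = 1540 · 1162261467/17592186044416 = 447470664795/4398046511104

Answer: 447470664795/4398046511104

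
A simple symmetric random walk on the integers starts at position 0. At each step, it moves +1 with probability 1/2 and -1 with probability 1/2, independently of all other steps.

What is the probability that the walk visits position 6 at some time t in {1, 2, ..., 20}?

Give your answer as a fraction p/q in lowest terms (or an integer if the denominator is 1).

Answer: 24805/131072

Derivation:
Count via complement. Let g(t,s) = #length-t paths at position s with S_1..S_t all ≠ 6.
g(t,s) = g(t-1,s-1) + g(t-1,s+1) for s ≠ 6; g(t,6) = 0.
t=0: g(0,0)=1
t=1: g(1,-1)=1 g(1,1)=1
t=2: g(2,-2)=1 g(2,0)=2 g(2,2)=1
t=3: g(3,-3)=1 g(3,-1)=3 g(3,1)=3 g(3,3)=1
t=4: g(4,-4)=1 g(4,-2)=4 g(4,0)=6 g(4,2)=4 g(4,4)=1
t=5: g(5,-5)=1 g(5,-3)=5 g(5,-1)=10 g(5,1)=10 g(5,3)=5 g(5,5)=1
t=6: g(6,-6)=1 g(6,-4)=6 g(6,-2)=15 g(6,0)=20 g(6,2)=15 g(6,4)=6
t=7: g(7,-7)=1 g(7,-5)=7 g(7,-3)=21 g(7,-1)=35 g(7,1)=35 g(7,3)=21 g(7,5)=6
t=8: g(8,-8)=1 g(8,-6)=8 g(8,-4)=28 g(8,-2)=56 g(8,0)=70 g(8,2)=56 g(8,4)=27
t=9: g(9,-9)=1 g(9,-7)=9 g(9,-5)=36 g(9,-3)=84 g(9,-1)=126 g(9,1)=126 g(9,3)=83 g(9,5)=27
t=10: g(10,-10)=1 g(10,-8)=10 g(10,-6)=45 g(10,-4)=120 g(10,-2)=210 g(10,0)=252 g(10,2)=209 g(10,4)=110
t=11: g(11,-11)=1 g(11,-9)=11 g(11,-7)=55 g(11,-5)=165 g(11,-3)=330 g(11,-1)=462 g(11,1)=461 g(11,3)=319 g(11,5)=110
t=12: g(12,-12)=1 g(12,-10)=12 g(12,-8)=66 g(12,-6)=220 g(12,-4)=495 g(12,-2)=792 g(12,0)=923 g(12,2)=780 g(12,4)=429
t=13: g(13,-13)=1 g(13,-11)=13 g(13,-9)=78 g(13,-7)=286 g(13,-5)=715 g(13,-3)=1287 g(13,-1)=1715 g(13,1)=1703 g(13,3)=1209 g(13,5)=429
t=14: g(14,-14)=1 g(14,-12)=14 g(14,-10)=91 g(14,-8)=364 g(14,-6)=1001 g(14,-4)=2002 g(14,-2)=3002 g(14,0)=3418 g(14,2)=2912 g(14,4)=1638
t=15: g(15,-15)=1 g(15,-13)=15 g(15,-11)=105 g(15,-9)=455 g(15,-7)=1365 g(15,-5)=3003 g(15,-3)=5004 g(15,-1)=6420 g(15,1)=6330 g(15,3)=4550 g(15,5)=1638
t=16: g(16,-16)=1 g(16,-14)=16 g(16,-12)=120 g(16,-10)=560 g(16,-8)=1820 g(16,-6)=4368 g(16,-4)=8007 g(16,-2)=11424 g(16,0)=12750 g(16,2)=10880 g(16,4)=6188
t=17: g(17,-17)=1 g(17,-15)=17 g(17,-13)=136 g(17,-11)=680 g(17,-9)=2380 g(17,-7)=6188 g(17,-5)=12375 g(17,-3)=19431 g(17,-1)=24174 g(17,1)=23630 g(17,3)=17068 g(17,5)=6188
t=18: g(18,-18)=1 g(18,-16)=18 g(18,-14)=153 g(18,-12)=816 g(18,-10)=3060 g(18,-8)=8568 g(18,-6)=18563 g(18,-4)=31806 g(18,-2)=43605 g(18,0)=47804 g(18,2)=40698 g(18,4)=23256
t=19: g(19,-19)=1 g(19,-17)=19 g(19,-15)=171 g(19,-13)=969 g(19,-11)=3876 g(19,-9)=11628 g(19,-7)=27131 g(19,-5)=50369 g(19,-3)=75411 g(19,-1)=91409 g(19,1)=88502 g(19,3)=63954 g(19,5)=23256
t=20: g(20,-20)=1 g(20,-18)=20 g(20,-16)=190 g(20,-14)=1140 g(20,-12)=4845 g(20,-10)=15504 g(20,-8)=38759 g(20,-6)=77500 g(20,-4)=125780 g(20,-2)=166820 g(20,0)=179911 g(20,2)=152456 g(20,4)=87210
Paths never hitting 6: Σ_s g(20,s) = 850136
Paths hitting 6: 2^20 - 850136 = 198440
P = 198440/1048576 = 24805/131072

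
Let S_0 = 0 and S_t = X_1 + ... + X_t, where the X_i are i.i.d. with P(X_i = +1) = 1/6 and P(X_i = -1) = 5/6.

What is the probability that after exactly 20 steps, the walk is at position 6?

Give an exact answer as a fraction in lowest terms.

Answer: 126171875/76169967501312

Derivation:
To reach position 6 after 20 steps: need 13 steps of +1 and 7 steps of -1.
Number of such sequences: C(20,13) = 77520
Each has probability (1/6)^13 · (5/6)^7 = 78125/3656158440062976
P = 77520 · 78125/3656158440062976 = 126171875/76169967501312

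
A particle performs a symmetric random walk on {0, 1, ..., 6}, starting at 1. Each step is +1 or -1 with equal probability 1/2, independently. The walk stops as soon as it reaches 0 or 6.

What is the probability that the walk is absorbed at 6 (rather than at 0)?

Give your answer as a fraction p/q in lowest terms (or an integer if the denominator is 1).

Symmetric walk (p = 1/2): the harmonic-function argument gives P(hit 6 before 0 | start at 1) = a/N.
P = 1/6 = 1/6

Answer: 1/6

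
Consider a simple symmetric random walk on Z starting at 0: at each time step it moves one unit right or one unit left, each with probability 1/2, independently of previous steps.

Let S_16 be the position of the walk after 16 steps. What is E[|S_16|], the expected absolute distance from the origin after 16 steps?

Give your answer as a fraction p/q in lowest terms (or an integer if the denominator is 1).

S_16 takes values m ≡ 0 (mod 2) with |m| ≤ 16; P(S_16=m) = C(16,(16+m)/2)/2^16.
Total paths: 2^16 = 65536
Distribution: P(S=-16)=1/65536, P(S=-14)=16/65536, P(S=-12)=120/65536, P(S=-10)=560/65536, P(S=-8)=1820/65536, P(S=-6)=4368/65536, P(S=-4)=8008/65536, P(S=-2)=11440/65536, P(S=0)=12870/65536, P(S=2)=11440/65536, P(S=4)=8008/65536, P(S=6)=4368/65536, P(S=8)=1820/65536, P(S=10)=560/65536, P(S=12)=120/65536, P(S=14)=16/65536, P(S=16)=1/65536
E[|S_16|] = Σ_m |m|·P(S_16=m) = 205920/65536 = 6435/2048

Answer: 6435/2048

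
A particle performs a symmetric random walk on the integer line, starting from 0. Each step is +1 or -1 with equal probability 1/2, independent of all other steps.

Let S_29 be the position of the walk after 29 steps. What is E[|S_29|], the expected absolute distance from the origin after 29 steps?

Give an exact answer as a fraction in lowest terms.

Answer: 145422675/33554432

Derivation:
S_29 takes values m ≡ 1 (mod 2) with |m| ≤ 29; P(S_29=m) = C(29,(29+m)/2)/2^29.
Total paths: 2^29 = 536870912
Distribution: P(S=-29)=1/536870912, P(S=-27)=29/536870912, P(S=-25)=406/536870912, P(S=-23)=3654/536870912, P(S=-21)=23751/536870912, P(S=-19)=118755/536870912, P(S=-17)=475020/536870912, P(S=-15)=1560780/536870912, P(S=-13)=4292145/536870912, P(S=-11)=10015005/536870912, P(S=-9)=20030010/536870912, P(S=-7)=34597290/536870912, P(S=-5)=51895935/536870912, P(S=-3)=67863915/536870912, P(S=-1)=77558760/536870912, P(S=1)=77558760/536870912, P(S=3)=67863915/536870912, P(S=5)=51895935/536870912, P(S=7)=34597290/536870912, P(S=9)=20030010/536870912, P(S=11)=10015005/536870912, P(S=13)=4292145/536870912, P(S=15)=1560780/536870912, P(S=17)=475020/536870912, P(S=19)=118755/536870912, P(S=21)=23751/536870912, P(S=23)=3654/536870912, P(S=25)=406/536870912, P(S=27)=29/536870912, P(S=29)=1/536870912
E[|S_29|] = Σ_m |m|·P(S_29=m) = 2326762800/536870912 = 145422675/33554432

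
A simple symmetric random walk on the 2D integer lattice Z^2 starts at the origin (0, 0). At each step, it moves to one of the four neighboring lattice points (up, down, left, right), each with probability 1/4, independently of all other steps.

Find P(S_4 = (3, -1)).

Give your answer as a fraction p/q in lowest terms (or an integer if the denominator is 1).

Answer: 1/64

Derivation:
Let h be the number of horizontal steps (so 4-h are vertical). To end at (3,-1) need (h+3)/2 right-steps and ((4-h)-1)/2 up-steps.
Sum over h with 3 ≤ h ≤ 3, h ≡ 1 (mod 2), 4-h ≡ 1 (mod 2):
h=3: C(4,3)·C(3,3)·C(1,0) = 4·1·1 = 4
Total favorable: 4
Total paths: 4^4 = 256
P = 4/256 = 1/64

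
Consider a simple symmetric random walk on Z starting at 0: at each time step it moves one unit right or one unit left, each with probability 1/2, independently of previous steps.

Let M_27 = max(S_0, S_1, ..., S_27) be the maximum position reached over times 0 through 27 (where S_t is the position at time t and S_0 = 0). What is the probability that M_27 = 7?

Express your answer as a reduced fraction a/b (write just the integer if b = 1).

Answer: 8436285/134217728

Derivation:
Let M_27 = max(S_0,...,S_27). Use the reflection principle: for j ≥ 1, #{paths with M_27 ≥ j} = #{S_27 ≥ j} + #{S_27 ≥ j+1}.
By reflection, #{M_27 ≥ 7} = #{S_27 ≥ 7} + #{S_27 ≥ 8} = 16628809 + 8192524 = 24821333.
#{M_27 ≥ 8} = #{S_27 ≥ 8} + #{S_27 ≥ 9} = 8192524 + 8192524 = 16385048.
#{M_27 = 7} = 24821333 - 16385048 = 8436285.
P(M_27 = 7) = 8436285/134217728 = 8436285/134217728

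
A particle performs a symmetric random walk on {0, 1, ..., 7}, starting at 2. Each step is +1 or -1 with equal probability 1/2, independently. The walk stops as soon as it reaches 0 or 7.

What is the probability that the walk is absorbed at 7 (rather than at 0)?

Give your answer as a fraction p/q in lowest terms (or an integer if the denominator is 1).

Answer: 2/7

Derivation:
Symmetric walk (p = 1/2): the harmonic-function argument gives P(hit 7 before 0 | start at 2) = a/N.
P = 2/7 = 2/7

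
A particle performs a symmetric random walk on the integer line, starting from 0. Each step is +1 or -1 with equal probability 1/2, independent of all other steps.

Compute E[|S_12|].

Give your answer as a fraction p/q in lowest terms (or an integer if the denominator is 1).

Answer: 693/256

Derivation:
S_12 takes values m ≡ 0 (mod 2) with |m| ≤ 12; P(S_12=m) = C(12,(12+m)/2)/2^12.
Total paths: 2^12 = 4096
Distribution: P(S=-12)=1/4096, P(S=-10)=12/4096, P(S=-8)=66/4096, P(S=-6)=220/4096, P(S=-4)=495/4096, P(S=-2)=792/4096, P(S=0)=924/4096, P(S=2)=792/4096, P(S=4)=495/4096, P(S=6)=220/4096, P(S=8)=66/4096, P(S=10)=12/4096, P(S=12)=1/4096
E[|S_12|] = Σ_m |m|·P(S_12=m) = 11088/4096 = 693/256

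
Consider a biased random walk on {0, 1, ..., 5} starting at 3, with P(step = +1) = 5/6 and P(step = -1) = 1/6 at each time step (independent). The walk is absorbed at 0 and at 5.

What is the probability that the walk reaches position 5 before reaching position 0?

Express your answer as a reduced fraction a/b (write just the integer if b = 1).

Answer: 775/781

Derivation:
Biased walk: p = 5/6, q = 1/6, r = q/p = 1/5
Gambler's ruin: P(hit 5 before 0 | start at 3) = (1 - r^a)/(1 - r^N)
r^3 = 1/125; r^5 = 1/3125
P = (1 - 1/125) / (1 - 1/3125) = 124/125 / 3124/3125 = 775/781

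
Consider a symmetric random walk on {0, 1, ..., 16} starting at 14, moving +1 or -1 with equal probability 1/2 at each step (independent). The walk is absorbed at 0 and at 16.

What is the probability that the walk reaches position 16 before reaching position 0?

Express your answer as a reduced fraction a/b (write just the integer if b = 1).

Answer: 7/8

Derivation:
Symmetric walk (p = 1/2): the harmonic-function argument gives P(hit 16 before 0 | start at 14) = a/N.
P = 14/16 = 7/8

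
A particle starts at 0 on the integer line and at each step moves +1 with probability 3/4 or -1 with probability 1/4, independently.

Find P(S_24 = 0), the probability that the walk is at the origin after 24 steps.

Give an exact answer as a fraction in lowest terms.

Answer: 359274842199/70368744177664

Derivation:
To be at 0 after 24 steps: need exactly 12 steps of +1 and 12 of -1.
Number of such sequences: C(24,12) = 2704156
Each has probability (3/4)^12 · (1/4)^12 = 531441/281474976710656
P = 2704156 · 531441/281474976710656 = 359274842199/70368744177664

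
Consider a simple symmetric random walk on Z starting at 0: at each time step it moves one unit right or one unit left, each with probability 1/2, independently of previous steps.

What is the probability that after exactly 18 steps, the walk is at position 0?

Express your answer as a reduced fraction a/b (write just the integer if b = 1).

Answer: 12155/65536

Derivation:
To return to 0 after 18 steps: need exactly 9 steps of +1 and 9 of -1.
Favorable paths: C(18,9) = 48620
Total paths: 2^18 = 262144
P = 48620/262144 = 12155/65536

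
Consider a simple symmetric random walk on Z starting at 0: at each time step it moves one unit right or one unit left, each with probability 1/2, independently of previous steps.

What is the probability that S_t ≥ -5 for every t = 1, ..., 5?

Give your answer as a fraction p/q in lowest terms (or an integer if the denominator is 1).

Answer: 1

Derivation:
Let f(t,s) = #length-t paths at position s with S_1..S_t all ≥ -5.
f(t,s) = f(t-1,s-1) + f(t-1,s+1) for s ≥ -5; f(t,s) = 0 for s < -5.
t=0: f(0,0)=1
t=1: f(1,-1)=1 f(1,1)=1
t=2: f(2,-2)=1 f(2,0)=2 f(2,2)=1
t=3: f(3,-3)=1 f(3,-1)=3 f(3,1)=3 f(3,3)=1
t=4: f(4,-4)=1 f(4,-2)=4 f(4,0)=6 f(4,2)=4 f(4,4)=1
t=5: f(5,-5)=1 f(5,-3)=5 f(5,-1)=10 f(5,1)=10 f(5,3)=5 f(5,5)=1
Σ_s f(5,s) = 32
P = 32/32 = 1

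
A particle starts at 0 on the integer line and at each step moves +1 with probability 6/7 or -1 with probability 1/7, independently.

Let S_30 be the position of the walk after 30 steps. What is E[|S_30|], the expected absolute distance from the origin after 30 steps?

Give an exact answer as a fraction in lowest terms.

S_30 takes values m ≡ 0 (mod 2) with |m| ≤ 30; P(S_30=m) = C(30,(30+m)/2) · (6/7)^((30+m)/2) · (1/7)^((30-m)/2).
Distribution: P(S=-30)=1/22539340290692258087863249, P(S=-28)=180/22539340290692258087863249, P(S=-26)=15660/22539340290692258087863249, P(S=-24)=125280/3219905755813179726837607, P(S=-22)=5073840/3219905755813179726837607, P(S=-20)=158303808/3219905755813179726837607, P(S=-18)=3957595200/3219905755813179726837607, P(S=-16)=569893708800/22539340290692258087863249, P(S=-14)=9830666476800/22539340290692258087863249, P(S=-12)=144183108326400/22539340290692258087863249, P(S=-10)=259529594987520/3219905755813179726837607, P(S=-8)=2831231945318400/3219905755813179726837607, P(S=-6)=26896703480524800/3219905755813179726837607, P(S=-4)=223449536607436800/3219905755813179726837607, P(S=-2)=11395926366979276800/22539340290692258087863249, P(S=0)=72933928748667371520/22539340290692258087863249, P(S=2)=410253349211253964800/22539340290692258087863249, P(S=4)=289590599443238092800/3219905755813179726837607, P(S=6)=1254892597587365068800/3219905755813179726837607, P(S=8)=4755382475067909734400/3219905755813179726837607, P(S=10)=15692762167724102123520/3219905755813179726837607, P(S=12)=313855243354482042470400/22539340290692258087863249, P(S=14)=770371960961001376972800/22539340290692258087863249, P(S=16)=1607732788092524612812800/22539340290692258087863249, P(S=18)=401933197023131153203200/3219905755813179726837607, P(S=20)=578783803713308860612608/3219905755813179726837607, P(S=22)=667827465823048685322240/3219905755813179726837607, P(S=24)=593624414064932164730880/3219905755813179726837607, P(S=26)=2671309863292194741288960/22539340290692258087863249, P(S=28)=1105369598603666789498880/22539340290692258087863249, P(S=30)=221073919720733357899776/22539340290692258087863249
E[|S_30|] = Σ_m |m|·P(S_30=m) = 482985924085366623601789350/22539340290692258087863249

Answer: 482985924085366623601789350/22539340290692258087863249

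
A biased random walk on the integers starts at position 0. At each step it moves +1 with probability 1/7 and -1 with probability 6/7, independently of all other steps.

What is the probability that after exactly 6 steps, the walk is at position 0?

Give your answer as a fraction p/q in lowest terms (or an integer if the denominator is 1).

To be at 0 after 6 steps: need exactly 3 steps of +1 and 3 of -1.
Number of such sequences: C(6,3) = 20
Each has probability (1/7)^3 · (6/7)^3 = 216/117649
P = 20 · 216/117649 = 4320/117649

Answer: 4320/117649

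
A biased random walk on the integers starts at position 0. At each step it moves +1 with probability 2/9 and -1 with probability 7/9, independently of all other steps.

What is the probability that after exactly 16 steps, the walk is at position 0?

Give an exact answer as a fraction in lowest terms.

To be at 0 after 16 steps: need exactly 8 steps of +1 and 8 of -1.
Number of such sequences: C(16,8) = 12870
Each has probability (2/9)^8 · (7/9)^8 = 1475789056/1853020188851841
P = 12870 · 1475789056/1853020188851841 = 2110378350080/205891132094649

Answer: 2110378350080/205891132094649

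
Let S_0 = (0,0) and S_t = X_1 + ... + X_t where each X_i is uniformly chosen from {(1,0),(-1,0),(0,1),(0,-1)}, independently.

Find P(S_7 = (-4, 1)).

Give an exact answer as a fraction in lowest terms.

Answer: 147/16384

Derivation:
Let h be the number of horizontal steps (so 7-h are vertical). To end at (-4,1) need (h-4)/2 right-steps and ((7-h)+1)/2 up-steps.
Sum over h with 4 ≤ h ≤ 6, h ≡ 0 (mod 2), 7-h ≡ 1 (mod 2):
h=4: C(7,4)·C(4,0)·C(3,2) = 35·1·3 = 105
h=6: C(7,6)·C(6,1)·C(1,1) = 7·6·1 = 42
Total favorable: 147
Total paths: 4^7 = 16384
P = 147/16384 = 147/16384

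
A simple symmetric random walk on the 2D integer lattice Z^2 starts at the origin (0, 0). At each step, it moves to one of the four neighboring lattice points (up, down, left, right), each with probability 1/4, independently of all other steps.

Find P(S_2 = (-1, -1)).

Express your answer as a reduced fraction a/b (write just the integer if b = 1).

Let h be the number of horizontal steps (so 2-h are vertical). To end at (-1,-1) need (h-1)/2 right-steps and ((2-h)-1)/2 up-steps.
Sum over h with 1 ≤ h ≤ 1, h ≡ 1 (mod 2), 2-h ≡ 1 (mod 2):
h=1: C(2,1)·C(1,0)·C(1,0) = 2·1·1 = 2
Total favorable: 2
Total paths: 4^2 = 16
P = 2/16 = 1/8

Answer: 1/8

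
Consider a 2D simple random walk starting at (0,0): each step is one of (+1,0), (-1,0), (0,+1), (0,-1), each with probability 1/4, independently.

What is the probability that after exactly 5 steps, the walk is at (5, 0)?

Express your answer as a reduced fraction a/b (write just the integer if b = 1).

Answer: 1/1024

Derivation:
Let h be the number of horizontal steps (so 5-h are vertical). To end at (5,0) need (h+5)/2 right-steps and ((5-h)+0)/2 up-steps.
Sum over h with 5 ≤ h ≤ 5, h ≡ 1 (mod 2), 5-h ≡ 0 (mod 2):
h=5: C(5,5)·C(5,5)·C(0,0) = 1·1·1 = 1
Total favorable: 1
Total paths: 4^5 = 1024
P = 1/1024 = 1/1024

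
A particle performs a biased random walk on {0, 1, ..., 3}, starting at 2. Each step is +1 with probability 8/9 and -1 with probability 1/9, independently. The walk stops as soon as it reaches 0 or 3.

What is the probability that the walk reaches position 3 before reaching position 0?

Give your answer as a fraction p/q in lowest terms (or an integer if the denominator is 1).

Answer: 72/73

Derivation:
Biased walk: p = 8/9, q = 1/9, r = q/p = 1/8
Gambler's ruin: P(hit 3 before 0 | start at 2) = (1 - r^a)/(1 - r^N)
r^2 = 1/64; r^3 = 1/512
P = (1 - 1/64) / (1 - 1/512) = 63/64 / 511/512 = 72/73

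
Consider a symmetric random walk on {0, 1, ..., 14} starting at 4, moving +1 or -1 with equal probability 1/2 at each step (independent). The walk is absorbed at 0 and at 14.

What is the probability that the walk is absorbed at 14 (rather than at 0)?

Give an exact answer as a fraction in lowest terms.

Symmetric walk (p = 1/2): the harmonic-function argument gives P(hit 14 before 0 | start at 4) = a/N.
P = 4/14 = 2/7

Answer: 2/7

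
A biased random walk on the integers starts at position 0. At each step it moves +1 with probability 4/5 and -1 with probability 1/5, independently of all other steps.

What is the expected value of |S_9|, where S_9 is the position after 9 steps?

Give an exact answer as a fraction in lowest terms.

Answer: 425997/78125

Derivation:
S_9 takes values m ≡ 1 (mod 2) with |m| ≤ 9; P(S_9=m) = C(9,(9+m)/2) · (4/5)^((9+m)/2) · (1/5)^((9-m)/2).
Distribution: P(S=-9)=1/1953125, P(S=-7)=36/1953125, P(S=-5)=576/1953125, P(S=-3)=5376/1953125, P(S=-1)=32256/1953125, P(S=1)=129024/1953125, P(S=3)=344064/1953125, P(S=5)=589824/1953125, P(S=7)=589824/1953125, P(S=9)=262144/1953125
E[|S_9|] = Σ_m |m|·P(S_9=m) = 425997/78125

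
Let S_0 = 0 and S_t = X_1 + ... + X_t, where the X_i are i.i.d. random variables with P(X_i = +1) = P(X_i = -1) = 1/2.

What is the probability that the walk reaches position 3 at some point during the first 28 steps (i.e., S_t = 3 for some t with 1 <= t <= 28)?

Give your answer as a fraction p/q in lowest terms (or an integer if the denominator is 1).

Count via complement. Let g(t,s) = #length-t paths at position s with S_1..S_t all ≠ 3.
g(t,s) = g(t-1,s-1) + g(t-1,s+1) for s ≠ 3; g(t,3) = 0.
t=0: g(0,0)=1
t=1: g(1,-1)=1 g(1,1)=1
t=2: g(2,-2)=1 g(2,0)=2 g(2,2)=1
t=3: g(3,-3)=1 g(3,-1)=3 g(3,1)=3
t=4: g(4,-4)=1 g(4,-2)=4 g(4,0)=6 g(4,2)=3
t=5: g(5,-5)=1 g(5,-3)=5 g(5,-1)=10 g(5,1)=9
t=6: g(6,-6)=1 g(6,-4)=6 g(6,-2)=15 g(6,0)=19 g(6,2)=9
t=7: g(7,-7)=1 g(7,-5)=7 g(7,-3)=21 g(7,-1)=34 g(7,1)=28
t=8: g(8,-8)=1 g(8,-6)=8 g(8,-4)=28 g(8,-2)=55 g(8,0)=62 g(8,2)=28
t=9: g(9,-9)=1 g(9,-7)=9 g(9,-5)=36 g(9,-3)=83 g(9,-1)=117 g(9,1)=90
t=10: g(10,-10)=1 g(10,-8)=10 g(10,-6)=45 g(10,-4)=119 g(10,-2)=200 g(10,0)=207 g(10,2)=90
t=11: g(11,-11)=1 g(11,-9)=11 g(11,-7)=55 g(11,-5)=164 g(11,-3)=319 g(11,-1)=407 g(11,1)=297
t=12: g(12,-12)=1 g(12,-10)=12 g(12,-8)=66 g(12,-6)=219 g(12,-4)=483 g(12,-2)=726 g(12,0)=704 g(12,2)=297
t=13: g(13,-13)=1 g(13,-11)=13 g(13,-9)=78 g(13,-7)=285 g(13,-5)=702 g(13,-3)=1209 g(13,-1)=1430 g(13,1)=1001
t=14: g(14,-14)=1 g(14,-12)=14 g(14,-10)=91 g(14,-8)=363 g(14,-6)=987 g(14,-4)=1911 g(14,-2)=2639 g(14,0)=2431 g(14,2)=1001
t=15: g(15,-15)=1 g(15,-13)=15 g(15,-11)=105 g(15,-9)=454 g(15,-7)=1350 g(15,-5)=2898 g(15,-3)=4550 g(15,-1)=5070 g(15,1)=3432
t=16: g(16,-16)=1 g(16,-14)=16 g(16,-12)=120 g(16,-10)=559 g(16,-8)=1804 g(16,-6)=4248 g(16,-4)=7448 g(16,-2)=9620 g(16,0)=8502 g(16,2)=3432
t=17: g(17,-17)=1 g(17,-15)=17 g(17,-13)=136 g(17,-11)=679 g(17,-9)=2363 g(17,-7)=6052 g(17,-5)=11696 g(17,-3)=17068 g(17,-1)=18122 g(17,1)=11934
t=18: g(18,-18)=1 g(18,-16)=18 g(18,-14)=153 g(18,-12)=815 g(18,-10)=3042 g(18,-8)=8415 g(18,-6)=17748 g(18,-4)=28764 g(18,-2)=35190 g(18,0)=30056 g(18,2)=11934
t=19: g(19,-19)=1 g(19,-17)=19 g(19,-15)=171 g(19,-13)=968 g(19,-11)=3857 g(19,-9)=11457 g(19,-7)=26163 g(19,-5)=46512 g(19,-3)=63954 g(19,-1)=65246 g(19,1)=41990
t=20: g(20,-20)=1 g(20,-18)=20 g(20,-16)=190 g(20,-14)=1139 g(20,-12)=4825 g(20,-10)=15314 g(20,-8)=37620 g(20,-6)=72675 g(20,-4)=110466 g(20,-2)=129200 g(20,0)=107236 g(20,2)=41990
t=21: g(21,-21)=1 g(21,-19)=21 g(21,-17)=210 g(21,-15)=1329 g(21,-13)=5964 g(21,-11)=20139 g(21,-9)=52934 g(21,-7)=110295 g(21,-5)=183141 g(21,-3)=239666 g(21,-1)=236436 g(21,1)=149226
t=22: g(22,-22)=1 g(22,-20)=22 g(22,-18)=231 g(22,-16)=1539 g(22,-14)=7293 g(22,-12)=26103 g(22,-10)=73073 g(22,-8)=163229 g(22,-6)=293436 g(22,-4)=422807 g(22,-2)=476102 g(22,0)=385662 g(22,2)=149226
t=23: g(23,-23)=1 g(23,-21)=23 g(23,-19)=253 g(23,-17)=1770 g(23,-15)=8832 g(23,-13)=33396 g(23,-11)=99176 g(23,-9)=236302 g(23,-7)=456665 g(23,-5)=716243 g(23,-3)=898909 g(23,-1)=861764 g(23,1)=534888
t=24: g(24,-24)=1 g(24,-22)=24 g(24,-20)=276 g(24,-18)=2023 g(24,-16)=10602 g(24,-14)=42228 g(24,-12)=132572 g(24,-10)=335478 g(24,-8)=692967 g(24,-6)=1172908 g(24,-4)=1615152 g(24,-2)=1760673 g(24,0)=1396652 g(24,2)=534888
t=25: g(25,-25)=1 g(25,-23)=25 g(25,-21)=300 g(25,-19)=2299 g(25,-17)=12625 g(25,-15)=52830 g(25,-13)=174800 g(25,-11)=468050 g(25,-9)=1028445 g(25,-7)=1865875 g(25,-5)=2788060 g(25,-3)=3375825 g(25,-1)=3157325 g(25,1)=1931540
t=26: g(26,-26)=1 g(26,-24)=26 g(26,-22)=325 g(26,-20)=2599 g(26,-18)=14924 g(26,-16)=65455 g(26,-14)=227630 g(26,-12)=642850 g(26,-10)=1496495 g(26,-8)=2894320 g(26,-6)=4653935 g(26,-4)=6163885 g(26,-2)=6533150 g(26,0)=5088865 g(26,2)=1931540
t=27: g(27,-27)=1 g(27,-25)=27 g(27,-23)=351 g(27,-21)=2924 g(27,-19)=17523 g(27,-17)=80379 g(27,-15)=293085 g(27,-13)=870480 g(27,-11)=2139345 g(27,-9)=4390815 g(27,-7)=7548255 g(27,-5)=10817820 g(27,-3)=12697035 g(27,-1)=11622015 g(27,1)=7020405
t=28: g(28,-28)=1 g(28,-26)=28 g(28,-24)=378 g(28,-22)=3275 g(28,-20)=20447 g(28,-18)=97902 g(28,-16)=373464 g(28,-14)=1163565 g(28,-12)=3009825 g(28,-10)=6530160 g(28,-8)=11939070 g(28,-6)=18366075 g(28,-4)=23514855 g(28,-2)=24319050 g(28,0)=18642420 g(28,2)=7020405
Paths never hitting 3: Σ_s g(28,s) = 115000920
Paths hitting 3: 2^28 - 115000920 = 153434536
P = 153434536/268435456 = 19179317/33554432

Answer: 19179317/33554432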